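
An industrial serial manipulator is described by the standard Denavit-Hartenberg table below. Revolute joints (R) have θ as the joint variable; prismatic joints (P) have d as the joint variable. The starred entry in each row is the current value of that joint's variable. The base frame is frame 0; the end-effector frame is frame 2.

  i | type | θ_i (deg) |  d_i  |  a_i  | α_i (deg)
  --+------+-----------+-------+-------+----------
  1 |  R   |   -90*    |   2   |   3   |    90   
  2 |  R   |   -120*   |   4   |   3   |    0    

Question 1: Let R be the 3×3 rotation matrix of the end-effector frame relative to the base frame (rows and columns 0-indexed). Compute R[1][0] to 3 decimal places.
0.500

End-effector x-axis (col 0 of R) = (-0.0000,0.5000,-0.8660)
R[1][0] = 0.5000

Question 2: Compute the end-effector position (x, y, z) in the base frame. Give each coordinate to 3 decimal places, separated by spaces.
-4.000 -1.500 -0.598

after link 1: o_1 = (0.0000, -3.0000, 2.0000)
after link 2: o_2 = (-4.0000, -1.5000, -0.5981)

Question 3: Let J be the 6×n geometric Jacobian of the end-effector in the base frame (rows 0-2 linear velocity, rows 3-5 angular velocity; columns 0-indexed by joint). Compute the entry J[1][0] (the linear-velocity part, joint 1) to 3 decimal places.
axis z_0 = ẑ; lever o_n−o_0 = (-4.0000,-1.5000,-0.5981)
cross product → J_v[:, 0] = (1.5000,-4.0000,0.0000)
J_ω[:, 0] = z_0
entry J[1][0] = -4.0000

-4.000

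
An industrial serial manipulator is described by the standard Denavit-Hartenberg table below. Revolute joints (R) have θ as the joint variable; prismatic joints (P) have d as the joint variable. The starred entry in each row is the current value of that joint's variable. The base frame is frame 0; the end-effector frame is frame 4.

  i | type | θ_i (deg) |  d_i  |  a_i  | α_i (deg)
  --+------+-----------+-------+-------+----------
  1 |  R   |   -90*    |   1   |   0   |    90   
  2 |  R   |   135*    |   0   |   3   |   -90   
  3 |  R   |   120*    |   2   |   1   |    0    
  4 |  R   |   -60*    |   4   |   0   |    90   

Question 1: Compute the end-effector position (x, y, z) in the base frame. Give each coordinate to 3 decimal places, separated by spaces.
after link 1: o_1 = (0.0000, 0.0000, 1.0000)
after link 2: o_2 = (0.0000, 2.1213, 3.1213)
after link 3: o_3 = (0.8660, 3.1820, 1.3536)
after link 4: o_4 = (0.8660, 6.0104, -1.4749)

0.866 6.010 -1.475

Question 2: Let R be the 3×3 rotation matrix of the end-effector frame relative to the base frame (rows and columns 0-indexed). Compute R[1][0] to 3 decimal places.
End-effector x-axis (col 0 of R) = (0.8660,0.3536,0.3536)
R[1][0] = 0.3536

0.354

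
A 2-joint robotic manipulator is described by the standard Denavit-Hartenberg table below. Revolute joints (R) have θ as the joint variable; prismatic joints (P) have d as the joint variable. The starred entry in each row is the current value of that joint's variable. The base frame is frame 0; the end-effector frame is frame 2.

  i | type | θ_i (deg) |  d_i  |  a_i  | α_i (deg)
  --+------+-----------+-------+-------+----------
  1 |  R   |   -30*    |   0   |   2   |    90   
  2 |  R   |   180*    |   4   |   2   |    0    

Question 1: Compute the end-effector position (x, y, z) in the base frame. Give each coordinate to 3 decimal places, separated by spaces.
after link 1: o_1 = (1.7321, -1.0000, 0.0000)
after link 2: o_2 = (-2.0000, -3.4641, 0.0000)

-2.000 -3.464 0.000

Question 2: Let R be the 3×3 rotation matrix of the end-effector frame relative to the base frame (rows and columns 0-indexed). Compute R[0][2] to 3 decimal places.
End-effector z-axis (col 2 of R) = (-0.5000,-0.8660,0.0000)
R[0][2] = -0.5000

-0.500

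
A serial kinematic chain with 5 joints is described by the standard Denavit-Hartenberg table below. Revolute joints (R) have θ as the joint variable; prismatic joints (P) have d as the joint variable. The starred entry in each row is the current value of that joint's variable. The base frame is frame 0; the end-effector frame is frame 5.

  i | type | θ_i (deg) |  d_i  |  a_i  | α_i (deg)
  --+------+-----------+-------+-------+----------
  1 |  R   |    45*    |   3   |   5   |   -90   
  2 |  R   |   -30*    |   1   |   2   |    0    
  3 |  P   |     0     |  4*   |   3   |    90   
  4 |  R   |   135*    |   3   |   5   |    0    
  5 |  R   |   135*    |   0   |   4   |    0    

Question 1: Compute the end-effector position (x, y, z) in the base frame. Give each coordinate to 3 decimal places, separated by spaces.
after link 1: o_1 = (3.5355, 3.5355, 3.0000)
after link 2: o_2 = (4.0532, 5.4674, 4.0000)
after link 3: o_3 = (3.0619, 10.1329, 5.5000)
after link 4: o_4 = (-2.6639, 9.4072, 6.3303)
after link 5: o_5 = (0.1646, 6.5788, 6.3303)

0.165 6.579 6.330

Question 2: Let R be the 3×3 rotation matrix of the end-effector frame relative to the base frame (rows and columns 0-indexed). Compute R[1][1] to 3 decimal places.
End-effector y-axis (col 1 of R) = (0.6124,0.6124,0.5000)
R[1][1] = 0.6124

0.612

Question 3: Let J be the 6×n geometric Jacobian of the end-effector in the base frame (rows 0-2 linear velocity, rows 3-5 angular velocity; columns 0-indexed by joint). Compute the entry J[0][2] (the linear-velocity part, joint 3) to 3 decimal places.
-0.707

prismatic axis z_2 = (-0.7071,0.7071,0.0000)
J_v[:, 2] = z_2; J_ω[:, 2] = (0,0,0)
entry J[0][2] = -0.7071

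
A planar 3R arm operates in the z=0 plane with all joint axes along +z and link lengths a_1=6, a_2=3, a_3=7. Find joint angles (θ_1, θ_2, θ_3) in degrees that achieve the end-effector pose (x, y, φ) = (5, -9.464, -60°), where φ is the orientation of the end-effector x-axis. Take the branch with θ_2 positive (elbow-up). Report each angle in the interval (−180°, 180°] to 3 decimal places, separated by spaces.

-89.998 150.002 -120.004

wrist centre = target − a_3·(cos φ, sin φ) = (1.5000, -3.4018)
cos θ_2 = (13.8224−6²−3²)/(2·6·3) = -0.8660; θ_2 = 150.0022° (elbow-up)
β = atan2(-3.4018,1.5000) = -66.2054°; ψ = atan2(1.4999,3.4019) = 23.7929°
θ_1 = β − ψ = -89.9983°
θ_3 = φ − θ_1 − θ_2 = -120.0039° (wrapped to (-180°,180°])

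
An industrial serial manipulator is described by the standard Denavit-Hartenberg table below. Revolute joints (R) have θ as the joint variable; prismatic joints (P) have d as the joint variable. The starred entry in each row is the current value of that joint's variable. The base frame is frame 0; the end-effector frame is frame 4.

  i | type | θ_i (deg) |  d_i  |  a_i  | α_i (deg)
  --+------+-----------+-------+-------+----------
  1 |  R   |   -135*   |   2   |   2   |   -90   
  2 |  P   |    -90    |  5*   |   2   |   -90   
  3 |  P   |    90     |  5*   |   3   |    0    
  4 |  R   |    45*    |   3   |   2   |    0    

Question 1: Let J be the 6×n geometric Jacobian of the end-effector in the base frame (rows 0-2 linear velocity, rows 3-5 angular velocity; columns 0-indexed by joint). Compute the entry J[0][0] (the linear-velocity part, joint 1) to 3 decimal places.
axis z_0 = ẑ; lever o_n−o_0 = (-6.6569,-7.4853,2.5858)
cross product → J_v[:, 0] = (7.4853,-6.6569,0.0000)
J_ω[:, 0] = z_0
entry J[0][0] = 7.4853

7.485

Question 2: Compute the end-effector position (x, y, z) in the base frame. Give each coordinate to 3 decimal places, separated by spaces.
-6.657 -7.485 2.586

after link 1: o_1 = (-1.4142, -1.4142, 2.0000)
after link 2: o_2 = (2.1213, -4.9497, 4.0000)
after link 3: o_3 = (-3.5355, -6.3640, 4.0000)
after link 4: o_4 = (-6.6569, -7.4853, 2.5858)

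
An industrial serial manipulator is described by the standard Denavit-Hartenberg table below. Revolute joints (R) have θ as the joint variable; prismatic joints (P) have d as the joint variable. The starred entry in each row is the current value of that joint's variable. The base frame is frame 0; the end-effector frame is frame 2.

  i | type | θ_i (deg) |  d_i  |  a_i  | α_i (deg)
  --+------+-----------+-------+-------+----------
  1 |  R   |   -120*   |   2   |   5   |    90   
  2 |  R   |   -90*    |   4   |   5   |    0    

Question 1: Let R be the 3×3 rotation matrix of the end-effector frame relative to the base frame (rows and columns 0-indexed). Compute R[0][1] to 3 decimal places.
End-effector y-axis (col 1 of R) = (-0.5000,-0.8660,0.0000)
R[0][1] = -0.5000

-0.500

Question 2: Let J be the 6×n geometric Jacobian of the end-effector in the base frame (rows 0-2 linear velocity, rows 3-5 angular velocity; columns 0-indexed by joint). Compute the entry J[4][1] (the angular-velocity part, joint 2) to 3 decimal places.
axis z_1 = (-0.8660,0.5000,0.0000); lever o_n−o_1 = (-3.4641,2.0000,-5.0000)
cross product → J_v[:, 1] = (-2.5000,-4.3301,0.0000)
J_ω[:, 1] = z_1
entry J[4][1] = 0.5000

0.500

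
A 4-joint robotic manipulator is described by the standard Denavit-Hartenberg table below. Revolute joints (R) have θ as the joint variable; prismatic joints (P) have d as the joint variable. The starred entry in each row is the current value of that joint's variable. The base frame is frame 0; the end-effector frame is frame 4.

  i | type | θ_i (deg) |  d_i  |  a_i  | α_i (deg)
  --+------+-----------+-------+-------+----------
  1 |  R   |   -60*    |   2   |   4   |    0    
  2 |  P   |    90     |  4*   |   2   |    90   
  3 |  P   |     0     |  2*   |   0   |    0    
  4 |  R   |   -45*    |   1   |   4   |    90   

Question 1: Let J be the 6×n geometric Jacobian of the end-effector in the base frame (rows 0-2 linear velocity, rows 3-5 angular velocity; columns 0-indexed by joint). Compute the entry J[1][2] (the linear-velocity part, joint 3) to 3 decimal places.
-0.866

prismatic axis z_2 = (0.5000,-0.8660,0.0000)
J_v[:, 2] = z_2; J_ω[:, 2] = (0,0,0)
entry J[1][2] = -0.8660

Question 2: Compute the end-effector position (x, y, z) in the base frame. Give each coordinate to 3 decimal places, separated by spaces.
after link 1: o_1 = (2.0000, -3.4641, 2.0000)
after link 2: o_2 = (3.7321, -2.4641, 6.0000)
after link 3: o_3 = (4.7321, -4.1962, 6.0000)
after link 4: o_4 = (7.6815, -3.6480, 3.1716)

7.682 -3.648 3.172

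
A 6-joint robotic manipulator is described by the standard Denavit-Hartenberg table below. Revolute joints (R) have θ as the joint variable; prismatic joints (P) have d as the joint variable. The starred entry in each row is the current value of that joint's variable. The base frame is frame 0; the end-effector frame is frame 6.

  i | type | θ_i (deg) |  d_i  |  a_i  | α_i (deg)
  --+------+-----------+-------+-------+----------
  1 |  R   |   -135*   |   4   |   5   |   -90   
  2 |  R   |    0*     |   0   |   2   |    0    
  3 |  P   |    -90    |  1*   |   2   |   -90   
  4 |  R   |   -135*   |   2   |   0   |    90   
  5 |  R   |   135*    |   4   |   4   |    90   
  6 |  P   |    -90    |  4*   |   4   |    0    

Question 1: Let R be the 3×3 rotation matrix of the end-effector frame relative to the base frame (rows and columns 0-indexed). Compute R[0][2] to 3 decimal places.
End-effector z-axis (col 2 of R) = (-0.1464,-0.8536,-0.5000)
R[0][2] = -0.1464

-0.146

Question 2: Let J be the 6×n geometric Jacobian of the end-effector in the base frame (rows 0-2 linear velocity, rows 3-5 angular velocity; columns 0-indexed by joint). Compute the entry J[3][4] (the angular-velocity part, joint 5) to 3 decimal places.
axis z_4 = (-0.5000,0.5000,-0.7071); lever o_n−o_4 = (-4.0000,-4.0000,-0.0000)
cross product → J_v[:, 4] = (-2.8284,2.8284,4.0000)
J_ω[:, 4] = z_4
entry J[3][4] = -0.5000

-0.500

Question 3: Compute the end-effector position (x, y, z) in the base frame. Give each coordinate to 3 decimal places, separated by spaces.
after link 1: o_1 = (-3.5355, -3.5355, 4.0000)
after link 2: o_2 = (-4.9497, -4.9497, 4.0000)
after link 3: o_3 = (-4.2426, -5.6569, 6.0000)
after link 4: o_4 = (-5.6569, -7.0711, 6.0000)
after link 5: o_5 = (-11.0711, -5.6569, 5.1716)
after link 6: o_6 = (-9.6569, -11.0711, 6.0000)

-9.657 -11.071 6.000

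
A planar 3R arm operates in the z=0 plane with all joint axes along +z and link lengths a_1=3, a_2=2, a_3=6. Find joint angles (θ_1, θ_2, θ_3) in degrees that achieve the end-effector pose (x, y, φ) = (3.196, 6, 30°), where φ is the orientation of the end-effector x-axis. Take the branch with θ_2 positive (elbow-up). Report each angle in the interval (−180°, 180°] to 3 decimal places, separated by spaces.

90.003 89.997 -150.000

wrist centre = target − a_3·(cos φ, sin φ) = (-2.0002, 3.0000)
cos θ_2 = (13.0006−3²−2²)/(2·3·2) = 0.0001; θ_2 = 89.9971° (elbow-up)
β = atan2(3.0000,-2.0002) = 123.6921°; ψ = atan2(2.0000,3.0001) = 33.6892°
θ_1 = β − ψ = 90.0029°
θ_3 = φ − θ_1 − θ_2 = -150.0000° (wrapped to (-180°,180°])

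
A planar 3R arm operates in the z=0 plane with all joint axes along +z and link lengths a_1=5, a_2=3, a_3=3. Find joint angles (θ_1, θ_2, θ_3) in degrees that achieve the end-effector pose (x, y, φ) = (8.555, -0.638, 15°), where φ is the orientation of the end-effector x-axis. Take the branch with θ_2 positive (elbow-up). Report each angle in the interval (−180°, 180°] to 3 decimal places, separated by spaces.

wrist centre = target − a_3·(cos φ, sin φ) = (5.6572, -1.4145)
cos θ_2 = (34.0049−5²−3²)/(2·5·3) = 0.0002; θ_2 = 89.9907° (elbow-up)
β = atan2(-1.4145,5.6572) = -14.0377°; ψ = atan2(3.0000,5.0005) = 30.9613°
θ_1 = β − ψ = -44.9990°
θ_3 = φ − θ_1 − θ_2 = -29.9917° (wrapped to (-180°,180°])

-44.999 89.991 -29.992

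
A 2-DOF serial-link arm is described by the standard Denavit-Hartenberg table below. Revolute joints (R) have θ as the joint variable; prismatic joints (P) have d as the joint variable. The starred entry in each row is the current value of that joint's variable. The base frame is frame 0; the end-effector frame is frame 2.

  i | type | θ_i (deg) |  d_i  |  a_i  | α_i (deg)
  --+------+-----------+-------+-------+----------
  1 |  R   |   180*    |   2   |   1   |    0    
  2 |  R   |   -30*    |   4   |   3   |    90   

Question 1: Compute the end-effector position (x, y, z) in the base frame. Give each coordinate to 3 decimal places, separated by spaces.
after link 1: o_1 = (-1.0000, 0.0000, 2.0000)
after link 2: o_2 = (-3.5981, 1.5000, 6.0000)

-3.598 1.500 6.000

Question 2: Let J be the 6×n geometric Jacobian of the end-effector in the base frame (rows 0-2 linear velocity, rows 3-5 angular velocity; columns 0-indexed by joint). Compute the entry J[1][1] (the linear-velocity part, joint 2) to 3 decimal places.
-2.598

axis z_1 = (0.0000,0.0000,1.0000); lever o_n−o_1 = (-2.5981,1.5000,4.0000)
cross product → J_v[:, 1] = (-1.5000,-2.5981,0.0000)
J_ω[:, 1] = z_1
entry J[1][1] = -2.5981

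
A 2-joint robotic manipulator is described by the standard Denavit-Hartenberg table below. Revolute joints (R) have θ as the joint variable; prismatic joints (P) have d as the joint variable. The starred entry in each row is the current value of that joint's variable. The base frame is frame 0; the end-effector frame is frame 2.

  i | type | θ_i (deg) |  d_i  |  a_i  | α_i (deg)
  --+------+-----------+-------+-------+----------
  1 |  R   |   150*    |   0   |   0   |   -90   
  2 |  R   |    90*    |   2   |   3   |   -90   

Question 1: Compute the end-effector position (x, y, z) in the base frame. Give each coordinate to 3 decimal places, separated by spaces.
after link 1: o_1 = (0.0000, 0.0000, 0.0000)
after link 2: o_2 = (-1.0000, -1.7321, -3.0000)

-1.000 -1.732 -3.000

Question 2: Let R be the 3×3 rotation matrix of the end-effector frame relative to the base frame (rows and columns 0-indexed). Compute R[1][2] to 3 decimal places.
-0.500

End-effector z-axis (col 2 of R) = (0.8660,-0.5000,-0.0000)
R[1][2] = -0.5000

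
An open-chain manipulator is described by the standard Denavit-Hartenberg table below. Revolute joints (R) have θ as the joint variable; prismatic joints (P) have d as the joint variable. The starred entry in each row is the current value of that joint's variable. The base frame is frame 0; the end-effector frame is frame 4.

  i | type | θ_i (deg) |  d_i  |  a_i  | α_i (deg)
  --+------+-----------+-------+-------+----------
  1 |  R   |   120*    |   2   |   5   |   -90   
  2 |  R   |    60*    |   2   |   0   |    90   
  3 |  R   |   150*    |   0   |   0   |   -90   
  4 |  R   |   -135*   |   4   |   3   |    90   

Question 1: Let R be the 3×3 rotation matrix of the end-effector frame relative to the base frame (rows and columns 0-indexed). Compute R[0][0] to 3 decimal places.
-0.153

End-effector x-axis (col 0 of R) = (-0.1531,0.9723,-0.1768)
R[0][0] = -0.1531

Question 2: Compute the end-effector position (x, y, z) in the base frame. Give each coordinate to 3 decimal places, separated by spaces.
-1.191 7.113 3.202

after link 1: o_1 = (-2.5000, 4.3301, 2.0000)
after link 2: o_2 = (-4.2321, 3.3301, 2.0000)
after link 3: o_3 = (-4.2321, 3.3301, 2.0000)
after link 4: o_4 = (-1.1913, 7.1130, 3.2017)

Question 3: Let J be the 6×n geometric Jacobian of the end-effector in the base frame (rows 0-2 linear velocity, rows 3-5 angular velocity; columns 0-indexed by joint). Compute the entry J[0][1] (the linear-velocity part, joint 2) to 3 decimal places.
axis z_1 = (-0.8660,-0.5000,0.0000); lever o_n−o_1 = (1.3087,2.7828,1.2017)
cross product → J_v[:, 1] = (-0.6009,1.0407,-1.7557)
J_ω[:, 1] = z_1
entry J[0][1] = -0.6009

-0.601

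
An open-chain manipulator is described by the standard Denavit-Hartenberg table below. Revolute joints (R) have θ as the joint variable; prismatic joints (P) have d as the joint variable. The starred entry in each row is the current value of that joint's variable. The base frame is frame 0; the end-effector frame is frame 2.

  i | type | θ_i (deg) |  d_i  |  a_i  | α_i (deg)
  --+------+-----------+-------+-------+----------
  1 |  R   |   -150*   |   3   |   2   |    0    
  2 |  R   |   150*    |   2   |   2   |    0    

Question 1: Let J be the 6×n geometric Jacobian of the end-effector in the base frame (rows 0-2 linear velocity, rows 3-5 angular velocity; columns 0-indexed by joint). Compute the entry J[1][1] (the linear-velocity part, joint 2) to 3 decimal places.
2.000

axis z_1 = (0.0000,0.0000,1.0000); lever o_n−o_1 = (2.0000,0.0000,2.0000)
cross product → J_v[:, 1] = (0.0000,2.0000,0.0000)
J_ω[:, 1] = z_1
entry J[1][1] = 2.0000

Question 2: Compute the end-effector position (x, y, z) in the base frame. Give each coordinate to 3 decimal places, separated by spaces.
after link 1: o_1 = (-1.7321, -1.0000, 3.0000)
after link 2: o_2 = (0.2679, -1.0000, 5.0000)

0.268 -1.000 5.000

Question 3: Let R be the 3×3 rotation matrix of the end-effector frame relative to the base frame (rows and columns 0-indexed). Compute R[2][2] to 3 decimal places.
1.000

End-effector z-axis (col 2 of R) = (0.0000,0.0000,1.0000)
R[2][2] = 1.0000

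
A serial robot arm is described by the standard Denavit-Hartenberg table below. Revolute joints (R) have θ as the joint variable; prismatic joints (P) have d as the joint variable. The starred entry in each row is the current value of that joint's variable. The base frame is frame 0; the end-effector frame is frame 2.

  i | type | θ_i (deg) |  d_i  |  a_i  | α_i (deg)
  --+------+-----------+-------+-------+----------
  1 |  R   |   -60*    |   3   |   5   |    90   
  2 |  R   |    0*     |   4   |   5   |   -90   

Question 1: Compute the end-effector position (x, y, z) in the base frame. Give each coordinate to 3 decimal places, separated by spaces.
after link 1: o_1 = (2.5000, -4.3301, 3.0000)
after link 2: o_2 = (1.5359, -10.6603, 3.0000)

1.536 -10.660 3.000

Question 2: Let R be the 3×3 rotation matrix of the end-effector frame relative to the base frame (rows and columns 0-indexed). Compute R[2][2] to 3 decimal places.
End-effector z-axis (col 2 of R) = (0.0000,0.0000,1.0000)
R[2][2] = 1.0000

1.000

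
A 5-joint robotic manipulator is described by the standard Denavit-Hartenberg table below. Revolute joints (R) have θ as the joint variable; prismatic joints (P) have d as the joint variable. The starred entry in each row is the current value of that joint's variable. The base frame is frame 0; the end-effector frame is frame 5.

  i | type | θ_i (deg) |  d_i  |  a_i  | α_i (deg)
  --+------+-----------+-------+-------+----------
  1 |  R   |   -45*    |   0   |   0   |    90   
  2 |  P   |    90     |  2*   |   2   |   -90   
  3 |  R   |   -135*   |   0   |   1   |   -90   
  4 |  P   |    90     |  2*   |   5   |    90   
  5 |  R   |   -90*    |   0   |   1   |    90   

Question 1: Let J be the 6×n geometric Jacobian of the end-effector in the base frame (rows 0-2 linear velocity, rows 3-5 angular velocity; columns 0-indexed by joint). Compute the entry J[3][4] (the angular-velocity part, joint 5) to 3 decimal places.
-0.500

axis z_4 = (-0.5000,-0.5000,-0.7071); lever o_n−o_4 = (0.5000,0.5000,-0.7071)
cross product → J_v[:, 4] = (0.7071,-0.7071,-0.0000)
J_ω[:, 4] = z_4
entry J[3][4] = -0.5000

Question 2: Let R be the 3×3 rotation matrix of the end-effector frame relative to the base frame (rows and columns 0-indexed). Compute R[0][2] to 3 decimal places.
End-effector z-axis (col 2 of R) = (-0.7071,0.7071,-0.0000)
R[0][2] = -0.7071

-0.707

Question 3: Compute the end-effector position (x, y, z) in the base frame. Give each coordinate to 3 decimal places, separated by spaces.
after link 1: o_1 = (0.0000, 0.0000, 0.0000)
after link 2: o_2 = (-1.4142, -1.4142, 2.0000)
after link 3: o_3 = (-1.9142, -1.9142, 1.2929)
after link 4: o_4 = (0.6213, -6.4497, 2.7071)
after link 5: o_5 = (1.1213, -5.9497, 2.0000)

1.121 -5.950 2.000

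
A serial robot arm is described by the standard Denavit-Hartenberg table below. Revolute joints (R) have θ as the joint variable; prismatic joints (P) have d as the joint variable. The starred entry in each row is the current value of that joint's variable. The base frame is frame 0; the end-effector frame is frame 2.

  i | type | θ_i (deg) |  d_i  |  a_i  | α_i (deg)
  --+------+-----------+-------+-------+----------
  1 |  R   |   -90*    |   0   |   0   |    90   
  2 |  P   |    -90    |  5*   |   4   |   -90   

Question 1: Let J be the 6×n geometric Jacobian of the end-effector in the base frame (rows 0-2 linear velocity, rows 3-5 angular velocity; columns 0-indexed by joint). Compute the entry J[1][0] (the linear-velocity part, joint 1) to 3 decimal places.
-5.000

axis z_0 = ẑ; lever o_n−o_0 = (-5.0000,-0.0000,-4.0000)
cross product → J_v[:, 0] = (0.0000,-5.0000,0.0000)
J_ω[:, 0] = z_0
entry J[1][0] = -5.0000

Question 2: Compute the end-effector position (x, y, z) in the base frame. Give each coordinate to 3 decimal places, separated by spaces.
-5.000 -0.000 -4.000

after link 1: o_1 = (0.0000, 0.0000, 0.0000)
after link 2: o_2 = (-5.0000, -0.0000, -4.0000)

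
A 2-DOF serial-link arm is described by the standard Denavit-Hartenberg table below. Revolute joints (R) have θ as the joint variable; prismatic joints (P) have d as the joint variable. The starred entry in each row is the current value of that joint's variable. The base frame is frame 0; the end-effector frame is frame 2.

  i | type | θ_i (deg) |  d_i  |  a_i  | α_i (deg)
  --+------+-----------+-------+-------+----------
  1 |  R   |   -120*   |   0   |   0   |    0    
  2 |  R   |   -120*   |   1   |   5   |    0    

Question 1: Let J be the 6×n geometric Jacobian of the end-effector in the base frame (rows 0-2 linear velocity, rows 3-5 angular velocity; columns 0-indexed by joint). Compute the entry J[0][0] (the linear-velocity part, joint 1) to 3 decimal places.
-4.330

axis z_0 = ẑ; lever o_n−o_0 = (-2.5000,4.3301,1.0000)
cross product → J_v[:, 0] = (-4.3301,-2.5000,0.0000)
J_ω[:, 0] = z_0
entry J[0][0] = -4.3301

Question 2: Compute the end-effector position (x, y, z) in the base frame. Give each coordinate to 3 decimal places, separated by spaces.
after link 1: o_1 = (0.0000, 0.0000, 0.0000)
after link 2: o_2 = (-2.5000, 4.3301, 1.0000)

-2.500 4.330 1.000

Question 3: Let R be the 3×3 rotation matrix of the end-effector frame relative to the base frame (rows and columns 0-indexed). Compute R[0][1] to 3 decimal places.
End-effector y-axis (col 1 of R) = (-0.8660,-0.5000,0.0000)
R[0][1] = -0.8660

-0.866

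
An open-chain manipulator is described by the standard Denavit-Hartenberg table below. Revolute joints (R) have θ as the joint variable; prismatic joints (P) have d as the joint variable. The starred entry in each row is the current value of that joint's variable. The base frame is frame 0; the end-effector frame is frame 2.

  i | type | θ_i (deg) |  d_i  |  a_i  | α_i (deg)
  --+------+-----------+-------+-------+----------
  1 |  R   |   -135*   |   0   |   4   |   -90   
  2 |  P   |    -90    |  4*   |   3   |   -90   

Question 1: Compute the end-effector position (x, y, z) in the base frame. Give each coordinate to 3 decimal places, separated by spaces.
after link 1: o_1 = (-2.8284, -2.8284, 0.0000)
after link 2: o_2 = (0.0000, -5.6569, 3.0000)

0.000 -5.657 3.000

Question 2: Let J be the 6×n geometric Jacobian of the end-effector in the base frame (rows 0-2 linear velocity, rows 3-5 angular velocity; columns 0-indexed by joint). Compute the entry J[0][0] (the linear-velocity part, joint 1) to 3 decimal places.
5.657

axis z_0 = ẑ; lever o_n−o_0 = (0.0000,-5.6569,3.0000)
cross product → J_v[:, 0] = (5.6569,0.0000,-0.0000)
J_ω[:, 0] = z_0
entry J[0][0] = 5.6569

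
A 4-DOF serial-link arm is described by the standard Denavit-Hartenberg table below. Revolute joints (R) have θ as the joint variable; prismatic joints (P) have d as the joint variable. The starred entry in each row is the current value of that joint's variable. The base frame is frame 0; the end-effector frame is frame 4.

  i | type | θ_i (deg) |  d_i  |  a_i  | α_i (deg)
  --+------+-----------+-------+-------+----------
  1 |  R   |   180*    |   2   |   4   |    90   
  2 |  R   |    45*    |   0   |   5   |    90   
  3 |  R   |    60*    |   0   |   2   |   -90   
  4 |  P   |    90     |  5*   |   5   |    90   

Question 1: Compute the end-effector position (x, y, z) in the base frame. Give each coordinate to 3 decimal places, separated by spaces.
-1.645 4.232 6.716

after link 1: o_1 = (-4.0000, 0.0000, 2.0000)
after link 2: o_2 = (-7.5355, 0.0000, 5.5355)
after link 3: o_3 = (-8.2426, 1.7321, 6.2426)
after link 4: o_4 = (-1.6452, 4.2321, 6.7163)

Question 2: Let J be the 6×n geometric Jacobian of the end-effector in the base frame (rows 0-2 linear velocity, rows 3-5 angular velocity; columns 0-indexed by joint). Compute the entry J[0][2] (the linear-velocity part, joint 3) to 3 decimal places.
2.993

axis z_2 = (-0.7071,0.0000,-0.7071); lever o_n−o_2 = (5.8903,4.2321,1.1808)
cross product → J_v[:, 2] = (2.9925,-3.3301,-2.9925)
J_ω[:, 2] = z_2
entry J[0][2] = 2.9925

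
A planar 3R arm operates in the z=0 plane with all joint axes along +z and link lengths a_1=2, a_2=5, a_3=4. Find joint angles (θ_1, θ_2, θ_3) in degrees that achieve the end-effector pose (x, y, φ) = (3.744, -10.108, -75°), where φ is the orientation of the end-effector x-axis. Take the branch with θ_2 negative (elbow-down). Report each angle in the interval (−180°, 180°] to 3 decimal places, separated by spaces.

wrist centre = target − a_3·(cos φ, sin φ) = (2.7087, -6.2443)
cos θ_2 = (46.3284−2²−5²)/(2·2·5) = 0.8664; θ_2 = -29.9546° (elbow-down)
β = atan2(-6.2443,2.7087) = -66.5492°; ψ = atan2(-2.4966,6.3321) = -21.5179°
θ_1 = β − ψ = -45.0313°
θ_3 = φ − θ_1 − θ_2 = -0.0141° (wrapped to (-180°,180°])

-45.031 -29.955 -0.014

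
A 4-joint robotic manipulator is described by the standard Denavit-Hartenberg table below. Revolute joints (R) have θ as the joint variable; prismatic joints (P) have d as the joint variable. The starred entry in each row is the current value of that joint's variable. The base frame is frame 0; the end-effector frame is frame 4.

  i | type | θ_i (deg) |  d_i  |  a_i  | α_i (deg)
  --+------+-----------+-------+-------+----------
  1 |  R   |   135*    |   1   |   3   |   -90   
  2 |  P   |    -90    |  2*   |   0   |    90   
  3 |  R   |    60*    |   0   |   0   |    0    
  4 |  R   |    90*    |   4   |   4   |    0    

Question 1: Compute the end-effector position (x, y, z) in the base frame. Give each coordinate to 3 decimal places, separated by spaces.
after link 1: o_1 = (-2.1213, 2.1213, 1.0000)
after link 2: o_2 = (-3.5355, 0.7071, 1.0000)
after link 3: o_3 = (-3.5355, 0.7071, 1.0000)
after link 4: o_4 = (-2.1213, -3.5355, -2.4641)

-2.121 -3.536 -2.464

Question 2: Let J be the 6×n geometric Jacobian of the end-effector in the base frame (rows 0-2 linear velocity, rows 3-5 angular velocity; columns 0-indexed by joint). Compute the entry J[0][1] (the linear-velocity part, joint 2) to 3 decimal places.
-0.707

prismatic axis z_1 = (-0.7071,-0.7071,0.0000)
J_v[:, 1] = z_1; J_ω[:, 1] = (0,0,0)
entry J[0][1] = -0.7071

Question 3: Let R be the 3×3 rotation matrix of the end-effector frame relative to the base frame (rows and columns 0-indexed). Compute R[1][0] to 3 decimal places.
-0.354

End-effector x-axis (col 0 of R) = (-0.3536,-0.3536,-0.8660)
R[1][0] = -0.3536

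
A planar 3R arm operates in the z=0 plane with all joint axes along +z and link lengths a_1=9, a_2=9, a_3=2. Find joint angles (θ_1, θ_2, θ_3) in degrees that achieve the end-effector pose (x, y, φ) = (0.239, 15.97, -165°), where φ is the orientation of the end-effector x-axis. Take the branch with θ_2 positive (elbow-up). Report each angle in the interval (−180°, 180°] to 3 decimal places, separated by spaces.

60.000 44.998 90.002

wrist centre = target − a_3·(cos φ, sin φ) = (2.1709, 16.4876)
cos θ_2 = (276.5548−9²−9²)/(2·9·9) = 0.7071; θ_2 = 44.9982° (elbow-up)
β = atan2(16.4876,2.1709) = 82.4993°; ψ = atan2(6.3638,15.3642) = 22.4991°
θ_1 = β − ψ = 60.0002°
θ_3 = φ − θ_1 − θ_2 = 90.0016° (wrapped to (-180°,180°])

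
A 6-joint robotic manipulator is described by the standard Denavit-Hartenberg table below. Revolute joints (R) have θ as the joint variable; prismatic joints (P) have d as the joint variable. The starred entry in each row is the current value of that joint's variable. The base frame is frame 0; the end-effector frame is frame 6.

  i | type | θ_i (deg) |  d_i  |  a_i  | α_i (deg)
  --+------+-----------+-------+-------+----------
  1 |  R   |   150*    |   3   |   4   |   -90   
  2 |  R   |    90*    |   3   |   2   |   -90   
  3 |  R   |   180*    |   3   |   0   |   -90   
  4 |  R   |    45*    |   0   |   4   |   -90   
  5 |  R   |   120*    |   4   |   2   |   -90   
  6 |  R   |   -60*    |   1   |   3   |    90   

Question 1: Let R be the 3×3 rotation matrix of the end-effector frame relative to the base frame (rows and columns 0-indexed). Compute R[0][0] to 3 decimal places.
-0.161

End-effector x-axis (col 0 of R) = (-0.1607,0.5928,-0.7891)
R[0][0] = -0.1607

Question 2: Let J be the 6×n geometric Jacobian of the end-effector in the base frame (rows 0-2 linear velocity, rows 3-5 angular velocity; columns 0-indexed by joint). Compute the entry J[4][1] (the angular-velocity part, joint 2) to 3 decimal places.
axis z_1 = (-0.5000,-0.8660,0.0000); lever o_n−o_1 = (-2.5244,0.9160,-5.6869)
cross product → J_v[:, 1] = (4.9250,-2.8435,-2.6442)
J_ω[:, 1] = z_1
entry J[4][1] = -0.8660

-0.866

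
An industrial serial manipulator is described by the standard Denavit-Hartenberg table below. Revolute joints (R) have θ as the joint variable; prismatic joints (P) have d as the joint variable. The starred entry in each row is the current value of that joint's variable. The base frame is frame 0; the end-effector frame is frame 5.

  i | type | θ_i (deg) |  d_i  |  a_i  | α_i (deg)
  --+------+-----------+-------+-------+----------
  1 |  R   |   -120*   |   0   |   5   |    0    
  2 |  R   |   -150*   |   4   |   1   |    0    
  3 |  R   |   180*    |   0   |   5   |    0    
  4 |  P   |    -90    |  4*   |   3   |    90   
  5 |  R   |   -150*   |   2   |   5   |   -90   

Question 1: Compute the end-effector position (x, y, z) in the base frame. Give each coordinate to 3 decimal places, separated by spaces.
after link 1: o_1 = (-2.5000, -4.3301, 0.0000)
after link 2: o_2 = (-2.5000, -3.3301, 4.0000)
after link 3: o_3 = (-2.5000, -8.3301, 4.0000)
after link 4: o_4 = (-5.5000, -8.3301, 8.0000)
after link 5: o_5 = (-1.1699, -6.3301, 5.5000)

-1.170 -6.330 5.500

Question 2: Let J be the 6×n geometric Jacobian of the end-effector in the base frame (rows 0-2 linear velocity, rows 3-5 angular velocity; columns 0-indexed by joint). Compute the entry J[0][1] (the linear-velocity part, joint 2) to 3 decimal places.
axis z_1 = (0.0000,0.0000,1.0000); lever o_n−o_1 = (1.3301,-2.0000,5.5000)
cross product → J_v[:, 1] = (2.0000,1.3301,-0.0000)
J_ω[:, 1] = z_1
entry J[0][1] = 2.0000

2.000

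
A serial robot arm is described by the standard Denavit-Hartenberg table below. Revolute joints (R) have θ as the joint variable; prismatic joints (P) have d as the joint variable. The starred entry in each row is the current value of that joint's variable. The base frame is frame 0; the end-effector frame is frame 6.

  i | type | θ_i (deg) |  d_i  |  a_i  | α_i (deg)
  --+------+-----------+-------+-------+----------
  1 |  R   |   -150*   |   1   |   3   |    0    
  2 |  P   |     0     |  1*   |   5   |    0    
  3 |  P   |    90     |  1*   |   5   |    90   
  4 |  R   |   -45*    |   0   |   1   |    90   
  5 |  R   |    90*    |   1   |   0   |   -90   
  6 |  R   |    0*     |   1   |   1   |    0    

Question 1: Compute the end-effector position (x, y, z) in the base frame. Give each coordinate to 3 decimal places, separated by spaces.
after link 1: o_1 = (-2.5981, -1.5000, 1.0000)
after link 2: o_2 = (-6.9282, -4.0000, 2.0000)
after link 3: o_3 = (-4.4282, -8.3301, 3.0000)
after link 4: o_4 = (-4.0746, -8.9425, 2.2929)
after link 5: o_5 = (-4.4282, -8.3301, 1.5858)
after link 6: o_6 = (-5.6478, -8.2178, 2.2929)

-5.648 -8.218 2.293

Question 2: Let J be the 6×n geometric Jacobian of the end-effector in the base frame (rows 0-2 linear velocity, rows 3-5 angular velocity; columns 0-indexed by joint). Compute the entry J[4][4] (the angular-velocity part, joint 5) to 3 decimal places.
0.612

axis z_4 = (-0.3536,0.6124,-0.7071); lever o_n−o_4 = (-1.5731,0.7247,0.0000)
cross product → J_v[:, 4] = (0.5125,1.1124,0.7071)
J_ω[:, 4] = z_4
entry J[4][4] = 0.6124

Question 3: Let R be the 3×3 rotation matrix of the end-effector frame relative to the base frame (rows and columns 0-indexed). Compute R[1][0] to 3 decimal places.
-0.500

End-effector x-axis (col 0 of R) = (-0.8660,-0.5000,0.0000)
R[1][0] = -0.5000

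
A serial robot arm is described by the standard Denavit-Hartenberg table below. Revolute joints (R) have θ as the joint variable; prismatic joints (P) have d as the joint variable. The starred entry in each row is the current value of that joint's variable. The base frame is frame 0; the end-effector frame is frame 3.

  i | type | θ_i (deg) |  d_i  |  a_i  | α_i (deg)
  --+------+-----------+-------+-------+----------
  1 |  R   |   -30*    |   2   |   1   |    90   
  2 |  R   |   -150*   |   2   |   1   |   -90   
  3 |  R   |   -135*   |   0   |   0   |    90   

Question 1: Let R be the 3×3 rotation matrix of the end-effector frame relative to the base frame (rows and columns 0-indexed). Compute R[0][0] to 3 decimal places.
0.177

End-effector x-axis (col 0 of R) = (0.1768,-0.9186,0.3536)
R[0][0] = 0.1768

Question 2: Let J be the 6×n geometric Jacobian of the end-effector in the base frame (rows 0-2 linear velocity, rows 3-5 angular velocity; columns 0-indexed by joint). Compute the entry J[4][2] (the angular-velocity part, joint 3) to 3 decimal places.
-0.250

axis z_2 = (0.4330,-0.2500,-0.8660); lever o_n−o_2 = (0.0000,0.0000,0.0000)
cross product → J_v[:, 2] = (0.0000,-0.0000,0.0000)
J_ω[:, 2] = z_2
entry J[4][2] = -0.2500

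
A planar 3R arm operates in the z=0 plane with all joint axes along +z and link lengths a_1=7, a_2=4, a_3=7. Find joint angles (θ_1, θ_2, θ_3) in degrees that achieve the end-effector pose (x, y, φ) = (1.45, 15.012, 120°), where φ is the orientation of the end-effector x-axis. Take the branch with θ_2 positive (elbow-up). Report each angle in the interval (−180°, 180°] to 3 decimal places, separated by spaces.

45.001 44.994 30.005

wrist centre = target − a_3·(cos φ, sin φ) = (4.9500, 8.9498)
cos θ_2 = (104.6018−7²−4²)/(2·7·4) = 0.7072; θ_2 = 44.9944° (elbow-up)
β = atan2(8.9498,4.9500) = 61.0537°; ψ = atan2(2.8282,9.8287) = 16.0529°
θ_1 = β − ψ = 45.0009°
θ_3 = φ − θ_1 − θ_2 = 30.0047° (wrapped to (-180°,180°])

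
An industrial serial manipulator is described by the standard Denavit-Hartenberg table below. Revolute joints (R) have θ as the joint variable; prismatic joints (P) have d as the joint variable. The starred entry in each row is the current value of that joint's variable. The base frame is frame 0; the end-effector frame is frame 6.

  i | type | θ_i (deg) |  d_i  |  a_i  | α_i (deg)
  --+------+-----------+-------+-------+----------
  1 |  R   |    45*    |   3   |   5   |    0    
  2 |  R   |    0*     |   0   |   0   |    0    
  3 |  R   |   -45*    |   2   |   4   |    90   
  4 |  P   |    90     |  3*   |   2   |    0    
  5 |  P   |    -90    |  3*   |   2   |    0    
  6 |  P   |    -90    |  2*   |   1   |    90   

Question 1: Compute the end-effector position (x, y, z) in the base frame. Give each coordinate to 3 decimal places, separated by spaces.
after link 1: o_1 = (3.5355, 3.5355, 3.0000)
after link 2: o_2 = (3.5355, 3.5355, 3.0000)
after link 3: o_3 = (7.5355, 3.5355, 5.0000)
after link 4: o_4 = (7.5355, 0.5355, 7.0000)
after link 5: o_5 = (9.5355, -2.4645, 7.0000)
after link 6: o_6 = (9.5355, -4.4645, 6.0000)

9.536 -4.464 6.000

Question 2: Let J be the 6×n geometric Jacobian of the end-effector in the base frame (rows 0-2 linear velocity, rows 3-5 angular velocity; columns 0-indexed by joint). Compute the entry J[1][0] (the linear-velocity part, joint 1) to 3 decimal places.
axis z_0 = ẑ; lever o_n−o_0 = (9.5355,-4.4645,6.0000)
cross product → J_v[:, 0] = (4.4645,9.5355,-0.0000)
J_ω[:, 0] = z_0
entry J[1][0] = 9.5355

9.536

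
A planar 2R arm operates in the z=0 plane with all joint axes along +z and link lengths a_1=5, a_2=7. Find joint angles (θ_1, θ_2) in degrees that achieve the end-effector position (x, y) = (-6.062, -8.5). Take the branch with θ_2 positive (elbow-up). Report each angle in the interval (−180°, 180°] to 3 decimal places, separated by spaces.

-160.993 60.002

cos θ_2 = (108.9978−5²−7²)/(2·5·7) = 0.5000; θ_2 = 60.0020° (elbow-up)
β = atan2(-8.5000,-6.0620) = -125.4956°; ψ = atan2(6.0623,8.4998) = 35.4976°
θ_1 = β − ψ = -160.9932°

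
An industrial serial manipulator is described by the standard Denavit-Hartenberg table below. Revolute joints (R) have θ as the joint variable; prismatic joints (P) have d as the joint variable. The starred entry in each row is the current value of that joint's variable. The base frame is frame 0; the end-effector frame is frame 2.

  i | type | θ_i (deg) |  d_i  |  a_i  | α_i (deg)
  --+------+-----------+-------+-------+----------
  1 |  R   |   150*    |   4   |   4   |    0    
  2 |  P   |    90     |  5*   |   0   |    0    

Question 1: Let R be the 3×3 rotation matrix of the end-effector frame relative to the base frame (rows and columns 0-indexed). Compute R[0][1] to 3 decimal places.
End-effector y-axis (col 1 of R) = (0.8660,-0.5000,0.0000)
R[0][1] = 0.8660

0.866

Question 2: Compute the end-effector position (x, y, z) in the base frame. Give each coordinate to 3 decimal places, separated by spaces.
after link 1: o_1 = (-3.4641, 2.0000, 4.0000)
after link 2: o_2 = (-3.4641, 2.0000, 9.0000)

-3.464 2.000 9.000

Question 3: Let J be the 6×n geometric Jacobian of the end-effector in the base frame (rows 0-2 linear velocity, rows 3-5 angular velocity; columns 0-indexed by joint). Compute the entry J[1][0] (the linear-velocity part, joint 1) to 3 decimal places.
axis z_0 = ẑ; lever o_n−o_0 = (-3.4641,2.0000,9.0000)
cross product → J_v[:, 0] = (-2.0000,-3.4641,0.0000)
J_ω[:, 0] = z_0
entry J[1][0] = -3.4641

-3.464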